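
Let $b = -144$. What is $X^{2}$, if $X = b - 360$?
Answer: $254016$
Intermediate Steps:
$X = -504$ ($X = -144 - 360 = -504$)
$X^{2} = \left(-504\right)^{2} = 254016$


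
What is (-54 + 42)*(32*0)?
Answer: 0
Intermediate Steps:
(-54 + 42)*(32*0) = -12*0 = 0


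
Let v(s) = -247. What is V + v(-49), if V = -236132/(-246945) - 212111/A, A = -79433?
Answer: -4773912375644/19615582185 ≈ -243.37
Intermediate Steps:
V = 71136424051/19615582185 (V = -236132/(-246945) - 212111/(-79433) = -236132*(-1/246945) - 212111*(-1/79433) = 236132/246945 + 212111/79433 = 71136424051/19615582185 ≈ 3.6265)
V + v(-49) = 71136424051/19615582185 - 247 = -4773912375644/19615582185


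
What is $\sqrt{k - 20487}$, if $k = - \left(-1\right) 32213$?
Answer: $\sqrt{11726} \approx 108.29$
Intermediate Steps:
$k = 32213$ ($k = \left(-1\right) \left(-32213\right) = 32213$)
$\sqrt{k - 20487} = \sqrt{32213 - 20487} = \sqrt{11726}$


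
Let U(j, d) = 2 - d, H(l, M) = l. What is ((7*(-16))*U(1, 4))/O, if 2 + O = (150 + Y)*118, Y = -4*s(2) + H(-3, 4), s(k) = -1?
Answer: 28/2227 ≈ 0.012573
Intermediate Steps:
Y = 1 (Y = -4*(-1) - 3 = 4 - 3 = 1)
O = 17816 (O = -2 + (150 + 1)*118 = -2 + 151*118 = -2 + 17818 = 17816)
((7*(-16))*U(1, 4))/O = ((7*(-16))*(2 - 1*4))/17816 = -112*(2 - 4)*(1/17816) = -112*(-2)*(1/17816) = 224*(1/17816) = 28/2227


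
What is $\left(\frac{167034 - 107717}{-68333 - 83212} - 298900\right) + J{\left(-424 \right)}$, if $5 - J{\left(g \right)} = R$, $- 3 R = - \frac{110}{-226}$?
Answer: $- \frac{5118456758071}{17124585} \approx -2.989 \cdot 10^{5}$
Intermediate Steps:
$R = - \frac{55}{339}$ ($R = - \frac{\left(-110\right) \frac{1}{-226}}{3} = - \frac{\left(-110\right) \left(- \frac{1}{226}\right)}{3} = \left(- \frac{1}{3}\right) \frac{55}{113} = - \frac{55}{339} \approx -0.16224$)
$J{\left(g \right)} = \frac{1750}{339}$ ($J{\left(g \right)} = 5 - - \frac{55}{339} = 5 + \frac{55}{339} = \frac{1750}{339}$)
$\left(\frac{167034 - 107717}{-68333 - 83212} - 298900\right) + J{\left(-424 \right)} = \left(\frac{167034 - 107717}{-68333 - 83212} - 298900\right) + \frac{1750}{339} = \left(\frac{59317}{-151545} - 298900\right) + \frac{1750}{339} = \left(59317 \left(- \frac{1}{151545}\right) - 298900\right) + \frac{1750}{339} = \left(- \frac{59317}{151545} - 298900\right) + \frac{1750}{339} = - \frac{45296859817}{151545} + \frac{1750}{339} = - \frac{5118456758071}{17124585}$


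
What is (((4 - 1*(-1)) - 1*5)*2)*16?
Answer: 0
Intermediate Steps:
(((4 - 1*(-1)) - 1*5)*2)*16 = (((4 + 1) - 5)*2)*16 = ((5 - 5)*2)*16 = (0*2)*16 = 0*16 = 0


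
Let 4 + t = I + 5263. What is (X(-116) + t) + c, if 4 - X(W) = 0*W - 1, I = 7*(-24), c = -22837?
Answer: -17741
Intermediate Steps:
I = -168
t = 5091 (t = -4 + (-168 + 5263) = -4 + 5095 = 5091)
X(W) = 5 (X(W) = 4 - (0*W - 1) = 4 - (0 - 1) = 4 - 1*(-1) = 4 + 1 = 5)
(X(-116) + t) + c = (5 + 5091) - 22837 = 5096 - 22837 = -17741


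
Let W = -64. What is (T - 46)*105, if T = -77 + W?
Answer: -19635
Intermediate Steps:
T = -141 (T = -77 - 64 = -141)
(T - 46)*105 = (-141 - 46)*105 = -187*105 = -19635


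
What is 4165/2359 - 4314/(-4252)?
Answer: 1991879/716462 ≈ 2.7802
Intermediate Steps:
4165/2359 - 4314/(-4252) = 4165*(1/2359) - 4314*(-1/4252) = 595/337 + 2157/2126 = 1991879/716462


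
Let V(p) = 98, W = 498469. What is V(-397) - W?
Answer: -498371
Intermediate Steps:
V(-397) - W = 98 - 1*498469 = 98 - 498469 = -498371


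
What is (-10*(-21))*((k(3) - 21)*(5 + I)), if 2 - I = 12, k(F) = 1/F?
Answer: 21700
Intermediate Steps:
I = -10 (I = 2 - 1*12 = 2 - 12 = -10)
(-10*(-21))*((k(3) - 21)*(5 + I)) = (-10*(-21))*((1/3 - 21)*(5 - 10)) = 210*((⅓ - 21)*(-5)) = 210*(-62/3*(-5)) = 210*(310/3) = 21700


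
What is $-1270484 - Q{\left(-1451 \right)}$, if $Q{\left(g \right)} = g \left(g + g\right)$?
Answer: $-5481286$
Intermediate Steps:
$Q{\left(g \right)} = 2 g^{2}$ ($Q{\left(g \right)} = g 2 g = 2 g^{2}$)
$-1270484 - Q{\left(-1451 \right)} = -1270484 - 2 \left(-1451\right)^{2} = -1270484 - 2 \cdot 2105401 = -1270484 - 4210802 = -5481286$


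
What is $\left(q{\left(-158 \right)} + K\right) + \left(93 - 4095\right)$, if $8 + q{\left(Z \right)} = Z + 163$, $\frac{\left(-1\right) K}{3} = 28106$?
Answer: $-88323$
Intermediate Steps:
$K = -84318$ ($K = \left(-3\right) 28106 = -84318$)
$q{\left(Z \right)} = 155 + Z$ ($q{\left(Z \right)} = -8 + \left(Z + 163\right) = -8 + \left(163 + Z\right) = 155 + Z$)
$\left(q{\left(-158 \right)} + K\right) + \left(93 - 4095\right) = \left(\left(155 - 158\right) - 84318\right) + \left(93 - 4095\right) = \left(-3 - 84318\right) + \left(93 - 4095\right) = -84321 - 4002 = -88323$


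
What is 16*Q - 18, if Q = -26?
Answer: -434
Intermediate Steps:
16*Q - 18 = 16*(-26) - 18 = -416 - 18 = -434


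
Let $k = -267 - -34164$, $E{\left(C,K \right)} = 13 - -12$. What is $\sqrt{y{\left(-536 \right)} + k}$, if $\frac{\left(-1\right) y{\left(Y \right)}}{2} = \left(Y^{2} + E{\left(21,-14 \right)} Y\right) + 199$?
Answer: $i \sqrt{514293} \approx 717.14 i$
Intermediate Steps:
$E{\left(C,K \right)} = 25$ ($E{\left(C,K \right)} = 13 + 12 = 25$)
$k = 33897$ ($k = -267 + 34164 = 33897$)
$y{\left(Y \right)} = -398 - 50 Y - 2 Y^{2}$ ($y{\left(Y \right)} = - 2 \left(\left(Y^{2} + 25 Y\right) + 199\right) = - 2 \left(199 + Y^{2} + 25 Y\right) = -398 - 50 Y - 2 Y^{2}$)
$\sqrt{y{\left(-536 \right)} + k} = \sqrt{\left(-398 - -26800 - 2 \left(-536\right)^{2}\right) + 33897} = \sqrt{\left(-398 + 26800 - 574592\right) + 33897} = \sqrt{-548190 + 33897} = \sqrt{-514293} = i \sqrt{514293}$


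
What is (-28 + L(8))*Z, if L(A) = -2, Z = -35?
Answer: 1050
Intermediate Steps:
(-28 + L(8))*Z = (-28 - 2)*(-35) = -30*(-35) = 1050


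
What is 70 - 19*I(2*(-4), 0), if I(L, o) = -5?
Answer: 165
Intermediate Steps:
70 - 19*I(2*(-4), 0) = 70 - 19*(-5) = 70 + 95 = 165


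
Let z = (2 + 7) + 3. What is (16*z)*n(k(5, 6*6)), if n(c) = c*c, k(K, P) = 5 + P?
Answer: 322752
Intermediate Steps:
z = 12 (z = 9 + 3 = 12)
n(c) = c²
(16*z)*n(k(5, 6*6)) = (16*12)*(5 + 6*6)² = 192*(5 + 36)² = 192*41² = 192*1681 = 322752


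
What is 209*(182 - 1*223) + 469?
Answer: -8100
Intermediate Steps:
209*(182 - 1*223) + 469 = 209*(182 - 223) + 469 = 209*(-41) + 469 = -8569 + 469 = -8100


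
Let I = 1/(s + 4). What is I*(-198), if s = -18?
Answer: 99/7 ≈ 14.143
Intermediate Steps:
I = -1/14 (I = 1/(-18 + 4) = 1/(-14) = -1/14 ≈ -0.071429)
I*(-198) = -1/14*(-198) = 99/7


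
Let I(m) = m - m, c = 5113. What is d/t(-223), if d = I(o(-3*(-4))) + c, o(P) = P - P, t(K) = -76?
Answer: -5113/76 ≈ -67.276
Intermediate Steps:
o(P) = 0
I(m) = 0
d = 5113 (d = 0 + 5113 = 5113)
d/t(-223) = 5113/(-76) = 5113*(-1/76) = -5113/76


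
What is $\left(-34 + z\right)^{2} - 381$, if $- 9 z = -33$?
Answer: $\frac{4852}{9} \approx 539.11$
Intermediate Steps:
$z = \frac{11}{3}$ ($z = \left(- \frac{1}{9}\right) \left(-33\right) = \frac{11}{3} \approx 3.6667$)
$\left(-34 + z\right)^{2} - 381 = \left(-34 + \frac{11}{3}\right)^{2} - 381 = \left(- \frac{91}{3}\right)^{2} - 381 = \frac{8281}{9} - 381 = \frac{4852}{9}$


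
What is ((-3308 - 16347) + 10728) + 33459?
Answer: 24532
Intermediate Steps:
((-3308 - 16347) + 10728) + 33459 = (-19655 + 10728) + 33459 = -8927 + 33459 = 24532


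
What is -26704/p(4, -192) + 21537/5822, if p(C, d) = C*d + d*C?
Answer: 5892235/279456 ≈ 21.085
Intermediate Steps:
p(C, d) = 2*C*d (p(C, d) = C*d + C*d = 2*C*d)
-26704/p(4, -192) + 21537/5822 = -26704/(2*4*(-192)) + 21537/5822 = -26704/(-1536) + 21537*(1/5822) = -26704*(-1/1536) + 21537/5822 = 1669/96 + 21537/5822 = 5892235/279456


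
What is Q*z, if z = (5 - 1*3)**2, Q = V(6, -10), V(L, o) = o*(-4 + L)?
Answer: -80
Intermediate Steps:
Q = -20 (Q = -10*(-4 + 6) = -10*2 = -20)
z = 4 (z = (5 - 3)**2 = 2**2 = 4)
Q*z = -20*4 = -80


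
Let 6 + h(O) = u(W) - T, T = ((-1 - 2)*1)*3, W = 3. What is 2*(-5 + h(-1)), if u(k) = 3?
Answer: 2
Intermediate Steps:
T = -9 (T = ((-1 - 1*2)*1)*3 = ((-1 - 2)*1)*3 = -3*1*3 = -3*3 = -9)
h(O) = 6 (h(O) = -6 + (3 - 1*(-9)) = -6 + (3 + 9) = -6 + 12 = 6)
2*(-5 + h(-1)) = 2*(-5 + 6) = 2*1 = 2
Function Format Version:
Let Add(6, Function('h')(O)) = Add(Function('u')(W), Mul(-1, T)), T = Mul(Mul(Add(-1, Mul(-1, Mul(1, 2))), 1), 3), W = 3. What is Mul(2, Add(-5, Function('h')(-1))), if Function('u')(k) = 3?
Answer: 2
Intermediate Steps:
T = -9 (T = Mul(Mul(Add(-1, Mul(-1, 2)), 1), 3) = Mul(Mul(Add(-1, -2), 1), 3) = Mul(Mul(-3, 1), 3) = Mul(-3, 3) = -9)
Function('h')(O) = 6 (Function('h')(O) = Add(-6, Add(3, Mul(-1, -9))) = Add(-6, Add(3, 9)) = Add(-6, 12) = 6)
Mul(2, Add(-5, Function('h')(-1))) = Mul(2, Add(-5, 6)) = Mul(2, 1) = 2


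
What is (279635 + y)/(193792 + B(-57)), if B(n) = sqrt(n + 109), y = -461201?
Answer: -977389952/1043203867 + 10087*sqrt(13)/1043203867 ≈ -0.93688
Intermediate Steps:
B(n) = sqrt(109 + n)
(279635 + y)/(193792 + B(-57)) = (279635 - 461201)/(193792 + sqrt(109 - 57)) = -181566/(193792 + sqrt(52)) = -181566/(193792 + 2*sqrt(13))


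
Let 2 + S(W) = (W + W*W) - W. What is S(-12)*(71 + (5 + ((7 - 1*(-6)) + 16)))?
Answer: 14910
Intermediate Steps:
S(W) = -2 + W² (S(W) = -2 + ((W + W*W) - W) = -2 + ((W + W²) - W) = -2 + W²)
S(-12)*(71 + (5 + ((7 - 1*(-6)) + 16))) = (-2 + (-12)²)*(71 + (5 + ((7 - 1*(-6)) + 16))) = (-2 + 144)*(71 + (5 + ((7 + 6) + 16))) = 142*(71 + (5 + (13 + 16))) = 142*(71 + (5 + 29)) = 142*(71 + 34) = 142*105 = 14910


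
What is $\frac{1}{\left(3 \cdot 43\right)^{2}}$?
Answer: $\frac{1}{16641} \approx 6.0093 \cdot 10^{-5}$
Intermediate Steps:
$\frac{1}{\left(3 \cdot 43\right)^{2}} = \frac{1}{129^{2}} = \frac{1}{16641}$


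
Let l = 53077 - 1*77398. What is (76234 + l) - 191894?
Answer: -139981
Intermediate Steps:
l = -24321 (l = 53077 - 77398 = -24321)
(76234 + l) - 191894 = (76234 - 24321) - 191894 = 51913 - 191894 = -139981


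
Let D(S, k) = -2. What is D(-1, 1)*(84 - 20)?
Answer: -128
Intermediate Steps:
D(-1, 1)*(84 - 20) = -2*(84 - 20) = -2*64 = -128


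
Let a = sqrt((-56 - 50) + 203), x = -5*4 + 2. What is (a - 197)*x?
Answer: 3546 - 18*sqrt(97) ≈ 3368.7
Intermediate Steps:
x = -18 (x = -20 + 2 = -18)
a = sqrt(97) (a = sqrt(-106 + 203) = sqrt(97) ≈ 9.8489)
(a - 197)*x = (sqrt(97) - 197)*(-18) = (-197 + sqrt(97))*(-18) = 3546 - 18*sqrt(97)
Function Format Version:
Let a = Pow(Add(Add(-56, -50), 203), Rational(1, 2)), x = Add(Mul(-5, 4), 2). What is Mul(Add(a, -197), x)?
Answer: Add(3546, Mul(-18, Pow(97, Rational(1, 2)))) ≈ 3368.7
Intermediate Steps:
x = -18 (x = Add(-20, 2) = -18)
a = Pow(97, Rational(1, 2)) (a = Pow(Add(-106, 203), Rational(1, 2)) = Pow(97, Rational(1, 2)) ≈ 9.8489)
Mul(Add(a, -197), x) = Mul(Add(Pow(97, Rational(1, 2)), -197), -18) = Mul(Add(-197, Pow(97, Rational(1, 2))), -18) = Add(3546, Mul(-18, Pow(97, Rational(1, 2))))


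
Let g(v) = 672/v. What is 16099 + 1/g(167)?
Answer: 10818695/672 ≈ 16099.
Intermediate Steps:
16099 + 1/g(167) = 16099 + 1/(672/167) = 16099 + 167/672 = 10818695/672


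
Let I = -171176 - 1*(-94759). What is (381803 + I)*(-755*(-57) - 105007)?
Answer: -18925381192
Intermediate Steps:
I = -76417 (I = -171176 + 94759 = -76417)
(381803 + I)*(-755*(-57) - 105007) = (381803 - 76417)*(-755*(-57) - 105007) = 305386*(43035 - 105007) = 305386*(-61972) = -18925381192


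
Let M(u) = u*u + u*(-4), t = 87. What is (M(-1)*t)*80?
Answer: 34800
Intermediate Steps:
M(u) = u² - 4*u
(M(-1)*t)*80 = (-(-4 - 1)*87)*80 = (-1*(-5)*87)*80 = (5*87)*80 = 435*80 = 34800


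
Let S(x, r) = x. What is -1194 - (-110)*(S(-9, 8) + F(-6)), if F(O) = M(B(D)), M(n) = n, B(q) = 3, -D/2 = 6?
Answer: -1854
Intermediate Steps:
D = -12 (D = -2*6 = -12)
F(O) = 3
-1194 - (-110)*(S(-9, 8) + F(-6)) = -1194 - (-110)*(-9 + 3) = -1194 - (-110)*(-6) = -1194 - 1*660 = -1194 - 660 = -1854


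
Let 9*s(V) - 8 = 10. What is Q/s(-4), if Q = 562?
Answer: 281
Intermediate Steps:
s(V) = 2 (s(V) = 8/9 + (⅑)*10 = 8/9 + 10/9 = 2)
Q/s(-4) = 562/2 = (½)*562 = 281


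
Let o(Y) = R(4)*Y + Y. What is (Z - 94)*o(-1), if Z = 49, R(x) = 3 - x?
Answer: 0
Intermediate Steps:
o(Y) = 0 (o(Y) = (3 - 1*4)*Y + Y = (3 - 4)*Y + Y = -Y + Y = 0)
(Z - 94)*o(-1) = (49 - 94)*0 = -45*0 = 0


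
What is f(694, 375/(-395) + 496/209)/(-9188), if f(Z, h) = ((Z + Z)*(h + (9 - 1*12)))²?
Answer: -326187295150336/626192338937 ≈ -520.91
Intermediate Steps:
f(Z, h) = 4*Z²*(-3 + h)² (f(Z, h) = ((2*Z)*(h + (9 - 12)))² = ((2*Z)*(h - 3))² = ((2*Z)*(-3 + h))² = (2*Z*(-3 + h))² = 4*Z²*(-3 + h)²)
f(694, 375/(-395) + 496/209)/(-9188) = (4*694²*(-3 + (375/(-395) + 496/209))²)/(-9188) = (4*481636*(-3 + (375*(-1/395) + 496*(1/209)))²)*(-1/9188) = (4*481636*(-3 + (-75/79 + 496/209))²)*(-1/9188) = (4*481636*(-3 + 23509/16511)²)*(-1/9188) = (4*481636*(-26024/16511)²)*(-1/9188) = (4*481636*(677248576/272613121))*(-1/9188) = (1304749180601344/272613121)*(-1/9188) = -326187295150336/626192338937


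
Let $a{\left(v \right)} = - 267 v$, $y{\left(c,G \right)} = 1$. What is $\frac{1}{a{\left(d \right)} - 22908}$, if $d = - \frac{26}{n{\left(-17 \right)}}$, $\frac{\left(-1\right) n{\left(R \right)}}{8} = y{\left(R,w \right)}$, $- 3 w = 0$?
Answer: $- \frac{4}{95103} \approx -4.206 \cdot 10^{-5}$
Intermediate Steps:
$w = 0$ ($w = \left(- \frac{1}{3}\right) 0 = 0$)
$n{\left(R \right)} = -8$ ($n{\left(R \right)} = \left(-8\right) 1 = -8$)
$d = \frac{13}{4}$ ($d = - \frac{26}{-8} = \left(-26\right) \left(- \frac{1}{8}\right) = \frac{13}{4} \approx 3.25$)
$\frac{1}{a{\left(d \right)} - 22908} = \frac{1}{\left(-267\right) \frac{13}{4} - 22908} = \frac{1}{- \frac{3471}{4} - 22908} = \frac{1}{- \frac{95103}{4}} = - \frac{4}{95103}$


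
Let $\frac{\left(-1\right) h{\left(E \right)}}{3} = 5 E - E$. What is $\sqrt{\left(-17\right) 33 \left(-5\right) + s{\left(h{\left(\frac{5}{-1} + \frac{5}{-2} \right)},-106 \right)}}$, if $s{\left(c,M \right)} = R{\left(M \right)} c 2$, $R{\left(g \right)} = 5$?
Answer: $\sqrt{3705} \approx 60.869$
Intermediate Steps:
$h{\left(E \right)} = - 12 E$ ($h{\left(E \right)} = - 3 \left(5 E - E\right) = - 3 \cdot 4 E = - 12 E$)
$s{\left(c,M \right)} = 10 c$ ($s{\left(c,M \right)} = 5 c 2 = 10 c$)
$\sqrt{\left(-17\right) 33 \left(-5\right) + s{\left(h{\left(\frac{5}{-1} + \frac{5}{-2} \right)},-106 \right)}} = \sqrt{\left(-17\right) 33 \left(-5\right) + 10 \left(- 12 \left(\frac{5}{-1} + \frac{5}{-2}\right)\right)} = \sqrt{\left(-561\right) \left(-5\right) + 10 \left(- 12 \left(5 \left(-1\right) + 5 \left(- \frac{1}{2}\right)\right)\right)} = \sqrt{2805 + 10 \left(- 12 \left(-5 - \frac{5}{2}\right)\right)} = \sqrt{2805 + 10 \left(\left(-12\right) \left(- \frac{15}{2}\right)\right)} = \sqrt{2805 + 10 \cdot 90} = \sqrt{2805 + 900} = \sqrt{3705}$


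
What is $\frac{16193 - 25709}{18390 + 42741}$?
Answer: $- \frac{3172}{20377} \approx -0.15567$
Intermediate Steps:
$\frac{16193 - 25709}{18390 + 42741} = - \frac{9516}{61131} = \left(-9516\right) \frac{1}{61131} = - \frac{3172}{20377}$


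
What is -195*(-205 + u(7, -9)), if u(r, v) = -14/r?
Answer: 40365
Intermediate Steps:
-195*(-205 + u(7, -9)) = -195*(-205 - 14/7) = -195*(-205 - 14*⅐) = -195*(-205 - 2) = -195*(-207) = 40365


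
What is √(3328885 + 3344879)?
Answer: 2*√1668441 ≈ 2583.4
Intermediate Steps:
√(3328885 + 3344879) = √6673764 = 2*√1668441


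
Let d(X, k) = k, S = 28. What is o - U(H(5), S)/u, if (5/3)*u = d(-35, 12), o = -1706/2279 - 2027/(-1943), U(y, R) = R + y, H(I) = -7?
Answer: -139326095/53137164 ≈ -2.6220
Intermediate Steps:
o = 1304775/4428097 (o = -1706*1/2279 - 2027*(-1/1943) = -1706/2279 + 2027/1943 = 1304775/4428097 ≈ 0.29466)
u = 36/5 (u = (⅗)*12 = 36/5 ≈ 7.2000)
o - U(H(5), S)/u = 1304775/4428097 - (28 - 7)/36/5 = 1304775/4428097 - 21*5/36 = 1304775/4428097 - 1*35/12 = 1304775/4428097 - 35/12 = -139326095/53137164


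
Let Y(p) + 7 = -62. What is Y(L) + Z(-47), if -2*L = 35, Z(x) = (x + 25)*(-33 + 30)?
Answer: -3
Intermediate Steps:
Z(x) = -75 - 3*x (Z(x) = (25 + x)*(-3) = -75 - 3*x)
L = -35/2 (L = -1/2*35 = -35/2 ≈ -17.500)
Y(p) = -69 (Y(p) = -7 - 62 = -69)
Y(L) + Z(-47) = -69 + (-75 - 3*(-47)) = -69 + (-75 + 141) = -69 + 66 = -3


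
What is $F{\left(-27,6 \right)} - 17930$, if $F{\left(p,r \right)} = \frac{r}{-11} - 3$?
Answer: $- \frac{197269}{11} \approx -17934.0$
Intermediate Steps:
$F{\left(p,r \right)} = -3 - \frac{r}{11}$ ($F{\left(p,r \right)} = r \left(- \frac{1}{11}\right) - 3 = - \frac{r}{11} - 3 = -3 - \frac{r}{11}$)
$F{\left(-27,6 \right)} - 17930 = \left(-3 - \frac{6}{11}\right) - 17930 = - \frac{39}{11} - 17930 = - \frac{197269}{11}$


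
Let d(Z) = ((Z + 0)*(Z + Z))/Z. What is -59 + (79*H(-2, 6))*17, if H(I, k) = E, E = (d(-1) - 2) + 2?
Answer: -2745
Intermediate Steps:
d(Z) = 2*Z (d(Z) = (Z*(2*Z))/Z = (2*Z²)/Z = 2*Z)
E = -2 (E = (2*(-1) - 2) + 2 = (-2 - 2) + 2 = -4 + 2 = -2)
H(I, k) = -2
-59 + (79*H(-2, 6))*17 = -59 + (79*(-2))*17 = -59 - 158*17 = -59 - 2686 = -2745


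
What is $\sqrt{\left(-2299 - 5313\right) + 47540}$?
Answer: $2 \sqrt{9982} \approx 199.82$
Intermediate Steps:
$\sqrt{\left(-2299 - 5313\right) + 47540} = \sqrt{-7612 + 47540} = \sqrt{39928} = 2 \sqrt{9982}$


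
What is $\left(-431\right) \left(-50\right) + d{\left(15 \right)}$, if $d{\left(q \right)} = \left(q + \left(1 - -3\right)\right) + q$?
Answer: $21584$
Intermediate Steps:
$d{\left(q \right)} = 4 + 2 q$ ($d{\left(q \right)} = \left(q + \left(1 + 3\right)\right) + q = \left(q + 4\right) + q = \left(4 + q\right) + q = 4 + 2 q$)
$\left(-431\right) \left(-50\right) + d{\left(15 \right)} = \left(-431\right) \left(-50\right) + \left(4 + 2 \cdot 15\right) = 21550 + \left(4 + 30\right) = 21550 + 34 = 21584$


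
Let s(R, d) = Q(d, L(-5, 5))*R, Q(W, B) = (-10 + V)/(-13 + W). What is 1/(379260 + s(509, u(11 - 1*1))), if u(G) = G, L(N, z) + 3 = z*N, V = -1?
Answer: 3/1143379 ≈ 2.6238e-6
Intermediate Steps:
L(N, z) = -3 + N*z (L(N, z) = -3 + z*N = -3 + N*z)
Q(W, B) = -11/(-13 + W) (Q(W, B) = (-10 - 1)/(-13 + W) = -11/(-13 + W))
s(R, d) = -11*R/(-13 + d) (s(R, d) = (-11/(-13 + d))*R = -11*R/(-13 + d))
1/(379260 + s(509, u(11 - 1*1))) = 1/(379260 - 11*509/(-13 + (11 - 1*1))) = 1/(379260 - 11*509/(-13 + (11 - 1))) = 1/(379260 - 11*509/(-13 + 10)) = 1/(379260 - 11*509/(-3)) = 1/(379260 - 11*509*(-⅓)) = 1/(379260 + 5599/3) = 1/(1143379/3) = 3/1143379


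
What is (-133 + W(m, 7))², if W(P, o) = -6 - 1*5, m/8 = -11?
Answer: 20736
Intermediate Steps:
m = -88 (m = 8*(-11) = -88)
W(P, o) = -11 (W(P, o) = -6 - 5 = -11)
(-133 + W(m, 7))² = (-133 - 11)² = (-144)² = 20736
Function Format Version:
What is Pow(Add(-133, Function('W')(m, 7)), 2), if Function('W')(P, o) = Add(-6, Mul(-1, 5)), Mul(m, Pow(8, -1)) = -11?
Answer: 20736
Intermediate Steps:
m = -88 (m = Mul(8, -11) = -88)
Function('W')(P, o) = -11 (Function('W')(P, o) = Add(-6, -5) = -11)
Pow(Add(-133, Function('W')(m, 7)), 2) = Pow(Add(-133, -11), 2) = Pow(-144, 2) = 20736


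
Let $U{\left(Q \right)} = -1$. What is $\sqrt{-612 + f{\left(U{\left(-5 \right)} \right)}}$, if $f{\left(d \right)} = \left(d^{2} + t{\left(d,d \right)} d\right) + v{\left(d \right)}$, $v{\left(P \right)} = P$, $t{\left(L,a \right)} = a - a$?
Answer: $6 i \sqrt{17} \approx 24.739 i$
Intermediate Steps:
$t{\left(L,a \right)} = 0$
$f{\left(d \right)} = d + d^{2}$ ($f{\left(d \right)} = \left(d^{2} + 0 d\right) + d = \left(d^{2} + 0\right) + d = d^{2} + d = d + d^{2}$)
$\sqrt{-612 + f{\left(U{\left(-5 \right)} \right)}} = \sqrt{-612 - \left(1 - 1\right)} = \sqrt{-612 - 0} = \sqrt{-612 + 0} = \sqrt{-612} = 6 i \sqrt{17}$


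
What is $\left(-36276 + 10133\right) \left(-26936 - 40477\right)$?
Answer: $1762378059$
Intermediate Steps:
$\left(-36276 + 10133\right) \left(-26936 - 40477\right) = \left(-26143\right) \left(-67413\right) = 1762378059$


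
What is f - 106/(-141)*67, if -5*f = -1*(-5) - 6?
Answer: 35651/705 ≈ 50.569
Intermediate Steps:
f = ⅕ (f = -(-1*(-5) - 6)/5 = -(5 - 6)/5 = -⅕*(-1) = ⅕ ≈ 0.20000)
f - 106/(-141)*67 = ⅕ - 106/(-141)*67 = ⅕ - 106*(-1/141)*67 = ⅕ + (106/141)*67 = ⅕ + 7102/141 = 35651/705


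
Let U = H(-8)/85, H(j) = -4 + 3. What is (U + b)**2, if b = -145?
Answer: 151930276/7225 ≈ 21028.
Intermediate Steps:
H(j) = -1
U = -1/85 ≈ -0.011765
(U + b)**2 = (-1/85 - 145)**2 = (-12326/85)**2 = 151930276/7225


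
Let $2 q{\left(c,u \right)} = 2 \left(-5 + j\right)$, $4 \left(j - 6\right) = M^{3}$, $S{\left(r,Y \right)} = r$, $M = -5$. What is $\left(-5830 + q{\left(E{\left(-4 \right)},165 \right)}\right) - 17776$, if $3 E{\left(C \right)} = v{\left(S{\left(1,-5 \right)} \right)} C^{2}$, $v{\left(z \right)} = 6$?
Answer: $- \frac{94545}{4} \approx -23636.0$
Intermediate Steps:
$j = - \frac{101}{4}$ ($j = 6 + \frac{\left(-5\right)^{3}}{4} = 6 + \frac{1}{4} \left(-125\right) = 6 - \frac{125}{4} = - \frac{101}{4} \approx -25.25$)
$E{\left(C \right)} = 2 C^{2}$ ($E{\left(C \right)} = \frac{6 C^{2}}{3} = 2 C^{2}$)
$q{\left(c,u \right)} = - \frac{121}{4}$ ($q{\left(c,u \right)} = \frac{2 \left(-5 - \frac{101}{4}\right)}{2} = \frac{2 \left(- \frac{121}{4}\right)}{2} = \frac{1}{2} \left(- \frac{121}{2}\right) = - \frac{121}{4}$)
$\left(-5830 + q{\left(E{\left(-4 \right)},165 \right)}\right) - 17776 = \left(-5830 - \frac{121}{4}\right) - 17776 = - \frac{23441}{4} - 17776 = - \frac{94545}{4}$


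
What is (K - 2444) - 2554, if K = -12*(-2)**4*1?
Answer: -5190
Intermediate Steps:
K = -192 (K = -12*16*1 = -192*1 = -192)
(K - 2444) - 2554 = (-192 - 2444) - 2554 = -2636 - 2554 = -5190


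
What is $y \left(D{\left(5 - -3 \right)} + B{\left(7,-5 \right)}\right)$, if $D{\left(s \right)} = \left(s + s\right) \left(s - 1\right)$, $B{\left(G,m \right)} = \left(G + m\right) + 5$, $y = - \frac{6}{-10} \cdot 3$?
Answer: $\frac{1071}{5} \approx 214.2$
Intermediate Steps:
$y = \frac{9}{5}$ ($y = \left(-6\right) \left(- \frac{1}{10}\right) 3 = \frac{3}{5} \cdot 3 = \frac{9}{5} \approx 1.8$)
$B{\left(G,m \right)} = 5 + G + m$
$D{\left(s \right)} = 2 s \left(-1 + s\right)$
$y \left(D{\left(5 - -3 \right)} + B{\left(7,-5 \right)}\right) = \frac{9 \left(2 \left(5 - -3\right) \left(-1 + \left(5 - -3\right)\right) + \left(5 + 7 - 5\right)\right)}{5} = \frac{9 \left(2 \left(5 + 3\right) \left(-1 + \left(5 + 3\right)\right) + 7\right)}{5} = \frac{9 \left(2 \cdot 8 \left(-1 + 8\right) + 7\right)}{5} = \frac{9 \left(2 \cdot 8 \cdot 7 + 7\right)}{5} = \frac{9 \left(112 + 7\right)}{5} = \frac{9}{5} \cdot 119 = \frac{1071}{5}$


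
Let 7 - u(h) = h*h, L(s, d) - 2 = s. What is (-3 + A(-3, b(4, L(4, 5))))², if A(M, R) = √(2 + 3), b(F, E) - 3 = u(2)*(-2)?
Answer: (3 - √5)² ≈ 0.58359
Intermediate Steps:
L(s, d) = 2 + s
u(h) = 7 - h² (u(h) = 7 - h*h = 7 - h²)
b(F, E) = -3 (b(F, E) = 3 + (7 - 1*2²)*(-2) = 3 + (7 - 1*4)*(-2) = 3 + (7 - 4)*(-2) = 3 + 3*(-2) = 3 - 6 = -3)
A(M, R) = √5
(-3 + A(-3, b(4, L(4, 5))))² = (-3 + √5)²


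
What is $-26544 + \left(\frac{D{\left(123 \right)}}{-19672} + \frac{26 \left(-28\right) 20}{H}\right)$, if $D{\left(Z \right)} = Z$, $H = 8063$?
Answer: $- \frac{4210572894853}{158615336} \approx -26546.0$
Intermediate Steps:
$-26544 + \left(\frac{D{\left(123 \right)}}{-19672} + \frac{26 \left(-28\right) 20}{H}\right) = -26544 + \left(\frac{123}{-19672} + \frac{26 \left(-28\right) 20}{8063}\right) = -26544 + \left(123 \left(- \frac{1}{19672}\right) + \left(-728\right) 20 \cdot \frac{1}{8063}\right) = -26544 - \frac{287416069}{158615336} = - \frac{4210572894853}{158615336}$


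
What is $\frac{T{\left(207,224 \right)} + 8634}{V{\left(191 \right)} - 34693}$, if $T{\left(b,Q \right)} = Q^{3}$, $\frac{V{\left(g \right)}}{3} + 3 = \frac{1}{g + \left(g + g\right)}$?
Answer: $- \frac{2148379078}{6628081} \approx -324.13$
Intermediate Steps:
$V{\left(g \right)} = -9 + \frac{1}{g}$ ($V{\left(g \right)} = -9 + \frac{3}{g + \left(g + g\right)} = -9 + \frac{3}{g + 2 g} = -9 + \frac{3}{3 g} = -9 + 3 \frac{1}{3 g} = -9 + \frac{1}{g}$)
$\frac{T{\left(207,224 \right)} + 8634}{V{\left(191 \right)} - 34693} = \frac{224^{3} + 8634}{\left(-9 + \frac{1}{191}\right) - 34693} = \frac{11239424 + 8634}{\left(-9 + \frac{1}{191}\right) - 34693} = \frac{11248058}{- \frac{1718}{191} - 34693} = \frac{11248058}{- \frac{6628081}{191}} = 11248058 \left(- \frac{191}{6628081}\right) = - \frac{2148379078}{6628081}$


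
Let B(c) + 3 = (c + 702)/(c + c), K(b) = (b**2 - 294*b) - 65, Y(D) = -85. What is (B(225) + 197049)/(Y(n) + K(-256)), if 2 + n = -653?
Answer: 9852403/7032500 ≈ 1.4010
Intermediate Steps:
n = -655 (n = -2 - 653 = -655)
K(b) = -65 + b**2 - 294*b
B(c) = -3 + (702 + c)/(2*c) (B(c) = -3 + (c + 702)/(c + c) = -3 + (702 + c)/((2*c)) = -3 + (702 + c)*(1/(2*c)) = -3 + (702 + c)/(2*c))
(B(225) + 197049)/(Y(n) + K(-256)) = ((-5/2 + 351/225) + 197049)/(-85 + (-65 + (-256)**2 - 294*(-256))) = ((-5/2 + 351*(1/225)) + 197049)/(-85 + (-65 + 65536 + 75264)) = ((-5/2 + 39/25) + 197049)/(-85 + 140735) = (-47/50 + 197049)/140650 = (9852403/50)*(1/140650) = 9852403/7032500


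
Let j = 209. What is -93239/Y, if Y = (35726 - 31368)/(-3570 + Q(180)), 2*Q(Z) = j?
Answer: 646239509/8716 ≈ 74144.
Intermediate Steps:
Q(Z) = 209/2 (Q(Z) = (1/2)*209 = 209/2)
Y = -8716/6931 (Y = (35726 - 31368)/(-3570 + 209/2) = 4358/(-6931/2) = 4358*(-2/6931) = -8716/6931 ≈ -1.2575)
-93239/Y = -93239/(-8716/6931) = -93239*(-6931/8716) = 646239509/8716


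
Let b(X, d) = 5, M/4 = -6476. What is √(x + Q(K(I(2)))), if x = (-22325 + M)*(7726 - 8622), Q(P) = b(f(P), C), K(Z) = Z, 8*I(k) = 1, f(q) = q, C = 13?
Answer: √43213189 ≈ 6573.7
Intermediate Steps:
M = -25904 (M = 4*(-6476) = -25904)
I(k) = ⅛ (I(k) = (⅛)*1 = ⅛)
Q(P) = 5
x = 43213184 (x = (-22325 - 25904)*(7726 - 8622) = -48229*(-896) = 43213184)
√(x + Q(K(I(2)))) = √(43213184 + 5) = √43213189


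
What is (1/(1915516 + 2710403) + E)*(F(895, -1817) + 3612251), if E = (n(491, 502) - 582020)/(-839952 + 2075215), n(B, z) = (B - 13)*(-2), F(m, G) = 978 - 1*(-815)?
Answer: -9746348509261999964/5714226581697 ≈ -1.7056e+6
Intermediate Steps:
F(m, G) = 1793 (F(m, G) = 978 + 815 = 1793)
n(B, z) = 26 - 2*B (n(B, z) = (-13 + B)*(-2) = 26 - 2*B)
E = -582976/1235263 (E = ((26 - 2*491) - 582020)/(-839952 + 2075215) = ((26 - 982) - 582020)/1235263 = (-956 - 582020)*(1/1235263) = -582976*1/1235263 = -582976/1235263 ≈ -0.47194)
(1/(1915516 + 2710403) + E)*(F(895, -1817) + 3612251) = (1/(1915516 + 2710403) - 582976/1235263)*(1793 + 3612251) = (1/4625919 - 582976/1235263)*3614044 = -2696798519681/5714226581697*3614044 = -9746348509261999964/5714226581697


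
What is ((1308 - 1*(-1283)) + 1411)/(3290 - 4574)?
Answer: -667/214 ≈ -3.1168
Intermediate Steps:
((1308 - 1*(-1283)) + 1411)/(3290 - 4574) = ((1308 + 1283) + 1411)/(-1284) = (2591 + 1411)*(-1/1284) = 4002*(-1/1284) = -667/214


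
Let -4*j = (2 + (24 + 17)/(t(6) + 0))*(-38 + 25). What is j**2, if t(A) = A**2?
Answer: 2157961/20736 ≈ 104.07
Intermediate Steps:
j = 1469/144 (j = -(2 + (24 + 17)/(6**2 + 0))*(-38 + 25)/4 = -(2 + 41/(36 + 0))*(-13)/4 = -(2 + 41/36)*(-13)/4 = -113*(-13)/144 = -1/4*(-1469/36) = 1469/144 ≈ 10.201)
j**2 = (1469/144)**2 = 2157961/20736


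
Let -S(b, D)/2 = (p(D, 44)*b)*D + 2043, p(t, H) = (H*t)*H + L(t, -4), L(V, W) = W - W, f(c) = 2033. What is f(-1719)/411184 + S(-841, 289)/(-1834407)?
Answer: -111831259451336873/754278807888 ≈ -1.4826e+5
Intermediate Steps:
L(V, W) = 0
p(t, H) = t*H² (p(t, H) = (H*t)*H + 0 = t*H² + 0 = t*H²)
S(b, D) = -4086 - 3872*b*D² (S(b, D) = -2*(((D*44²)*b)*D + 2043) = -2*(((D*1936)*b)*D + 2043) = -2*(((1936*D)*b)*D + 2043) = -2*((1936*D*b)*D + 2043) = -2*(1936*b*D² + 2043) = -2*(2043 + 1936*b*D²) = -4086 - 3872*b*D²)
f(-1719)/411184 + S(-841, 289)/(-1834407) = 2033/411184 + (-4086 - 3872*(-841)*289²)/(-1834407) = 2033*(1/411184) + (-4086 - 3872*(-841)*83521)*(-1/1834407) = 2033/411184 + (-4086 + 271973775392)*(-1/1834407) = 2033/411184 + 271973771306*(-1/1834407) = 2033/411184 - 271973771306/1834407 = -111831259451336873/754278807888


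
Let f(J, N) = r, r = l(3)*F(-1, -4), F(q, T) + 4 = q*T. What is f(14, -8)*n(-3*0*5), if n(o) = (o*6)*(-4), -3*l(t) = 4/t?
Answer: 0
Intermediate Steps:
l(t) = -4/(3*t)
F(q, T) = -4 + T*q (F(q, T) = -4 + q*T = -4 + T*q)
n(o) = -24*o (n(o) = (6*o)*(-4) = -24*o)
r = 0 (r = (-4/3/3)*(-4 - 4*(-1)) = (-4/3*⅓)*(-4 + 4) = -4/9*0 = 0)
f(J, N) = 0
f(14, -8)*n(-3*0*5) = 0*(-24*(-3*0)*5) = 0*(-0*5) = 0*(-24*0) = 0*0 = 0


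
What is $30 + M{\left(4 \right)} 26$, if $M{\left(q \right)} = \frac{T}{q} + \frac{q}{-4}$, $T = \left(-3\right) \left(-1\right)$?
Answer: $\frac{47}{2} \approx 23.5$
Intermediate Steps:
$T = 3$
$M{\left(q \right)} = \frac{3}{q} - \frac{q}{4}$ ($M{\left(q \right)} = \frac{3}{q} + \frac{q}{-4} = \frac{3}{q} + q \left(- \frac{1}{4}\right) = \frac{3}{q} - \frac{q}{4}$)
$30 + M{\left(4 \right)} 26 = 30 + \left(\frac{3}{4} - 1\right) 26 = 30 - \frac{13}{2} = \frac{47}{2}$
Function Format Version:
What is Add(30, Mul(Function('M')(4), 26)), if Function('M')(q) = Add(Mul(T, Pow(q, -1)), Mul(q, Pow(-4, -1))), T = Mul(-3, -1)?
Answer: Rational(47, 2) ≈ 23.500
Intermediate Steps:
T = 3
Function('M')(q) = Add(Mul(3, Pow(q, -1)), Mul(Rational(-1, 4), q)) (Function('M')(q) = Add(Mul(3, Pow(q, -1)), Mul(q, Pow(-4, -1))) = Add(Mul(3, Pow(q, -1)), Mul(q, Rational(-1, 4))) = Add(Mul(3, Pow(q, -1)), Mul(Rational(-1, 4), q)))
Add(30, Mul(Function('M')(4), 26)) = Add(30, Mul(Add(Mul(3, Pow(4, -1)), Mul(Rational(-1, 4), 4)), 26)) = Add(30, Mul(Add(Mul(3, Rational(1, 4)), -1), 26)) = Add(30, Mul(Add(Rational(3, 4), -1), 26)) = Add(30, Mul(Rational(-1, 4), 26)) = Add(30, Rational(-13, 2)) = Rational(47, 2)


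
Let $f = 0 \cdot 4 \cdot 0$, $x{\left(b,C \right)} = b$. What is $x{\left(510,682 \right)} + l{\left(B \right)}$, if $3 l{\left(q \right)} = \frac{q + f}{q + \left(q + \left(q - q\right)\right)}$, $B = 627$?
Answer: $\frac{3061}{6} \approx 510.17$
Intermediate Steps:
$f = 0$ ($f = 0 \cdot 0 = 0$)
$l{\left(q \right)} = \frac{1}{6}$ ($l{\left(q \right)} = \frac{\left(q + 0\right) \frac{1}{q + \left(q + \left(q - q\right)\right)}}{3} = \frac{q \frac{1}{q + \left(q + 0\right)}}{3} = \frac{q \frac{1}{q + q}}{3} = \frac{q \frac{1}{2 q}}{3} = \frac{1}{3} \cdot \frac{1}{2} = \frac{1}{6}$)
$x{\left(510,682 \right)} + l{\left(B \right)} = 510 + \frac{1}{6} = \frac{3061}{6}$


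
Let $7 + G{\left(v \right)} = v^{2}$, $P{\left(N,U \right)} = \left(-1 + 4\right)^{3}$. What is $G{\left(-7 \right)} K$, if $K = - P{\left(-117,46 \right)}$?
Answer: $-1134$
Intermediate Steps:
$P{\left(N,U \right)} = 27$ ($P{\left(N,U \right)} = 3^{3} = 27$)
$G{\left(v \right)} = -7 + v^{2}$
$K = -27$ ($K = \left(-1\right) 27 = -27$)
$G{\left(-7 \right)} K = \left(-7 + \left(-7\right)^{2}\right) \left(-27\right) = \left(-7 + 49\right) \left(-27\right) = 42 \left(-27\right) = -1134$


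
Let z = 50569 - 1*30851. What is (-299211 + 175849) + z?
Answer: -103644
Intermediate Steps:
z = 19718 (z = 50569 - 30851 = 19718)
(-299211 + 175849) + z = (-299211 + 175849) + 19718 = -123362 + 19718 = -103644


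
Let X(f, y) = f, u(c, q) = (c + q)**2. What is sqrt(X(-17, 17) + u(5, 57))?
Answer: sqrt(3827) ≈ 61.863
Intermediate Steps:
sqrt(X(-17, 17) + u(5, 57)) = sqrt(-17 + (5 + 57)**2) = sqrt(-17 + 62**2) = sqrt(-17 + 3844) = sqrt(3827)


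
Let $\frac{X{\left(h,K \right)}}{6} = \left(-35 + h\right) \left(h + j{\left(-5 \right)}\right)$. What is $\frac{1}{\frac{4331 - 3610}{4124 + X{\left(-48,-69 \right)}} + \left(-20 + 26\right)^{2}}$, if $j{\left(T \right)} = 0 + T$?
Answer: $\frac{30518}{1099369} \approx 0.02776$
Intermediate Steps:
$j{\left(T \right)} = T$
$X{\left(h,K \right)} = 6 \left(-35 + h\right) \left(-5 + h\right)$ ($X{\left(h,K \right)} = 6 \left(-35 + h\right) \left(h - 5\right) = 6 \left(-35 + h\right) \left(-5 + h\right)$)
$\frac{1}{\frac{4331 - 3610}{4124 + X{\left(-48,-69 \right)}} + \left(-20 + 26\right)^{2}} = \frac{1}{\frac{4331 - 3610}{4124 + \left(1050 - -11520 + 6 \left(-48\right)^{2}\right)} + \left(-20 + 26\right)^{2}} = \frac{1}{\frac{4331 - 3610}{4124 + \left(1050 + 11520 + 6 \cdot 2304\right)} + 6^{2}} = \frac{1}{\frac{721}{4124 + \left(1050 + 11520 + 13824\right)} + 36} = \frac{1}{\frac{721}{4124 + 26394} + 36} = \frac{1}{\frac{721}{30518} + 36} = \frac{1}{\frac{1099369}{30518}} = \frac{30518}{1099369}$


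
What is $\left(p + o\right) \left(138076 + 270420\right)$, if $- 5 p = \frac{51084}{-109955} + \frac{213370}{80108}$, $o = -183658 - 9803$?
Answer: $- \frac{870127929408407469272}{11010343925} \approx -7.9028 \cdot 10^{10}$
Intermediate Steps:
$o = -193461$ ($o = -183658 - 9803 = -193461$)
$p = - \frac{9684430639}{22020687850}$ ($p = - \frac{\frac{51084}{-109955} + \frac{213370}{80108}}{5} = - \frac{51084 \left(- \frac{1}{109955}\right) + 213370 \cdot \frac{1}{80108}}{5} = - \frac{- \frac{51084}{109955} + \frac{106685}{40054}}{5} = \left(- \frac{1}{5}\right) \frac{9684430639}{4404137570} = - \frac{9684430639}{22020687850} \approx -0.43979$)
$\left(p + o\right) \left(138076 + 270420\right) = \left(- \frac{9684430639}{22020687850} - 193461\right) \left(138076 + 270420\right) = \left(- \frac{4260153976579489}{22020687850}\right) 408496 = - \frac{870127929408407469272}{11010343925}$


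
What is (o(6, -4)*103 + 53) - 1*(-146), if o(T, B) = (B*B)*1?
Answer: 1847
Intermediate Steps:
o(T, B) = B² (o(T, B) = B²*1 = B²)
(o(6, -4)*103 + 53) - 1*(-146) = ((-4)²*103 + 53) - 1*(-146) = (16*103 + 53) + 146 = (1648 + 53) + 146 = 1701 + 146 = 1847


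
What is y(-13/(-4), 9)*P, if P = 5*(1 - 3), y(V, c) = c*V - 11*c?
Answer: 1395/2 ≈ 697.50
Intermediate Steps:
y(V, c) = -11*c + V*c (y(V, c) = V*c - 11*c = -11*c + V*c)
P = -10 (P = 5*(-2) = -10)
y(-13/(-4), 9)*P = (9*(-11 - 13/(-4)))*(-10) = (9*(-11 - 13*(-1/4)))*(-10) = (9*(-11 + 13/4))*(-10) = (9*(-31/4))*(-10) = -279/4*(-10) = 1395/2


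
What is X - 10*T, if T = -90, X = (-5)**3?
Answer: 775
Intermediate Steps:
X = -125
X - 10*T = -125 - 10*(-90) = -125 + 900 = 775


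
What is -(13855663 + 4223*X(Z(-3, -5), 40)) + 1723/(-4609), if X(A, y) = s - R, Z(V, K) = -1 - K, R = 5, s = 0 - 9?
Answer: -63588259192/4609 ≈ -1.3797e+7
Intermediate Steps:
s = -9
X(A, y) = -14 (X(A, y) = -9 - 1*5 = -9 - 5 = -14)
-(13855663 + 4223*X(Z(-3, -5), 40)) + 1723/(-4609) = -4223/(1/(3281 - 14)) + 1723/(-4609) = -4223/(1/3267) + 1723*(-1/4609) = -4223/1/3267 - 1723/4609 = -4223*3267 - 1723/4609 = -13796541 - 1723/4609 = -63588259192/4609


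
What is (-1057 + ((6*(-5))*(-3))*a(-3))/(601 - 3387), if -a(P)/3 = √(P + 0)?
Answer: 151/398 + 135*I*√3/1393 ≈ 0.3794 + 0.16786*I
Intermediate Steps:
a(P) = -3*√P (a(P) = -3*√(P + 0) = -3*√P)
(-1057 + ((6*(-5))*(-3))*a(-3))/(601 - 3387) = (-1057 + ((6*(-5))*(-3))*(-3*I*√3))/(601 - 3387) = (-1057 + (-30*(-3))*(-3*I*√3))/(-2786) = (-1057 + 90*(-3*I*√3))*(-1/2786) = (-1057 - 270*I*√3)*(-1/2786) = 151/398 + 135*I*√3/1393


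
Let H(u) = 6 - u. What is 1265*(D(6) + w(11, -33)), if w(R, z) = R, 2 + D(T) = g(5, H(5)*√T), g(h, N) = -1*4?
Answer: 6325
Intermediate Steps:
g(h, N) = -4
D(T) = -6 (D(T) = -2 - 4 = -6)
1265*(D(6) + w(11, -33)) = 1265*(-6 + 11) = 1265*5 = 6325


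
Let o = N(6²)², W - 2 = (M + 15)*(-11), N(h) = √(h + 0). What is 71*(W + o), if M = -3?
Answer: -6674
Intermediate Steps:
N(h) = √h
W = -130 (W = 2 + (-3 + 15)*(-11) = 2 + 12*(-11) = 2 - 132 = -130)
o = 36 (o = (√(6²))² = (√36)² = 6² = 36)
71*(W + o) = 71*(-130 + 36) = 71*(-94) = -6674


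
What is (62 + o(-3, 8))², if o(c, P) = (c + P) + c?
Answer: 4096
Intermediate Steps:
o(c, P) = P + 2*c (o(c, P) = (P + c) + c = P + 2*c)
(62 + o(-3, 8))² = (62 + (8 + 2*(-3)))² = (62 + (8 - 6))² = (62 + 2)² = 64² = 4096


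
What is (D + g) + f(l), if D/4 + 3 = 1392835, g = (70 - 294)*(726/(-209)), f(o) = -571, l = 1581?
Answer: 105859167/19 ≈ 5.5715e+6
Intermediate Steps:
g = 14784/19 (g = -162624*(-1)/209 = -224*(-66/19) = 14784/19 ≈ 778.11)
D = 5571328 (D = -12 + 4*1392835 = -12 + 5571340 = 5571328)
(D + g) + f(l) = (5571328 + 14784/19) - 571 = 105870016/19 - 571 = 105859167/19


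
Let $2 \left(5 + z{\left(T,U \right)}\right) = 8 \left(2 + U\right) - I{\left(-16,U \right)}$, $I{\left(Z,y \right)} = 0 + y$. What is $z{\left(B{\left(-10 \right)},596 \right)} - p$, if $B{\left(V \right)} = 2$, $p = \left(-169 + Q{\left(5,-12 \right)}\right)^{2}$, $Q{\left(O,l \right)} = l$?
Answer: $-30672$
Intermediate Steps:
$p = 32761$ ($p = \left(-169 - 12\right)^{2} = \left(-181\right)^{2} = 32761$)
$I{\left(Z,y \right)} = y$
$z{\left(T,U \right)} = 3 + \frac{7 U}{2}$ ($z{\left(T,U \right)} = -5 + \frac{8 \left(2 + U\right) - U}{2} = -5 + \frac{\left(16 + 8 U\right) - U}{2} = -5 + \frac{16 + 7 U}{2} = -5 + \left(8 + \frac{7 U}{2}\right) = 3 + \frac{7 U}{2}$)
$z{\left(B{\left(-10 \right)},596 \right)} - p = \left(3 + \frac{7}{2} \cdot 596\right) - 32761 = \left(3 + 2086\right) - 32761 = 2089 - 32761 = -30672$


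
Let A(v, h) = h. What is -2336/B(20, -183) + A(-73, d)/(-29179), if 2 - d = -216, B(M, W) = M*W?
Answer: 16841066/26698785 ≈ 0.63078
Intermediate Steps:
d = 218 (d = 2 - 1*(-216) = 2 + 216 = 218)
-2336/B(20, -183) + A(-73, d)/(-29179) = -2336/(20*(-183)) + 218/(-29179) = -2336/(-3660) + 218*(-1/29179) = -2336*(-1/3660) - 218/29179 = 584/915 - 218/29179 = 16841066/26698785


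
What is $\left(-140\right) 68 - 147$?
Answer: $-9667$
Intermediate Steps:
$\left(-140\right) 68 - 147 = -9520 - 147 = -9667$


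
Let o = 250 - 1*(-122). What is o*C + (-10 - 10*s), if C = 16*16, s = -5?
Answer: 95272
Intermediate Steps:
o = 372 (o = 250 + 122 = 372)
C = 256
o*C + (-10 - 10*s) = 372*256 + (-10 - 10*(-5)) = 95232 + (-10 + 50) = 95232 + 40 = 95272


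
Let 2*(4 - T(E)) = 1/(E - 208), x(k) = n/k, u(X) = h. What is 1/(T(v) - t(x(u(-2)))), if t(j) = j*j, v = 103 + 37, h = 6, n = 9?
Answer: 136/239 ≈ 0.56904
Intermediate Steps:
u(X) = 6
x(k) = 9/k
v = 140
T(E) = 4 - 1/(2*(-208 + E)) (T(E) = 4 - 1/(2*(E - 208)) = 4 - 1/(2*(-208 + E)))
t(j) = j²
1/(T(v) - t(x(u(-2)))) = 1/((-1665 + 8*140)/(2*(-208 + 140)) - (9/6)²) = 1/((½)*(-1665 + 1120)/(-68) - (9*(⅙))²) = 1/((½)*(-1/68)*(-545) - (3/2)²) = 1/(545/136 - 1*9/4) = 1/(545/136 - 9/4) = 1/(239/136) = 136/239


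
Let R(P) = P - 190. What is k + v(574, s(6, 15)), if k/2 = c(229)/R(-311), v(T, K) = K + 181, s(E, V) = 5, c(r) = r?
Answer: 92728/501 ≈ 185.09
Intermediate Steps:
R(P) = -190 + P
v(T, K) = 181 + K
k = -458/501 (k = 2*(229/(-190 - 311)) = 2*(229/(-501)) = 2*(229*(-1/501)) = 2*(-229/501) = -458/501 ≈ -0.91417)
k + v(574, s(6, 15)) = -458/501 + (181 + 5) = -458/501 + 186 = 92728/501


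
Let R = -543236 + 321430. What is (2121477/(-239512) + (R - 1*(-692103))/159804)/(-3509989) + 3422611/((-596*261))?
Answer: -3193123344998923563937/145125909165602638728 ≈ -22.002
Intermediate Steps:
R = -221806
(2121477/(-239512) + (R - 1*(-692103))/159804)/(-3509989) + 3422611/((-596*261)) = (2121477/(-239512) + (-221806 - 1*(-692103))/159804)/(-3509989) + 3422611/((-596*261)) = (2121477*(-1/239512) + (-221806 + 692103)*(1/159804))*(-1/3509989) + 3422611/(-155556) = (-2121477/239512 + 470297*(1/159804))*(-1/3509989) + 3422611*(-1/155556) = (-2121477/239512 + 470297/159804)*(-1/3509989) - 3422611/155556 = -56594683861/9568743912*(-1/3509989) - 3422611/155556 = 56594683861/33586185874936968 - 3422611/155556 = -3193123344998923563937/145125909165602638728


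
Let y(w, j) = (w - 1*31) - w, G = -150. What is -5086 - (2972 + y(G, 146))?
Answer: -8027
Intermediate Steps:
y(w, j) = -31 (y(w, j) = (w - 31) - w = (-31 + w) - w = -31)
-5086 - (2972 + y(G, 146)) = -5086 - (2972 - 31) = -5086 - 1*2941 = -5086 - 2941 = -8027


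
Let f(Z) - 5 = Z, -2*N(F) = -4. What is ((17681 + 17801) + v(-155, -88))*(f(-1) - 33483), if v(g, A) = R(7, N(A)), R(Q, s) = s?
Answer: -1187968836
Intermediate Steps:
N(F) = 2 (N(F) = -1/2*(-4) = 2)
f(Z) = 5 + Z
v(g, A) = 2
((17681 + 17801) + v(-155, -88))*(f(-1) - 33483) = ((17681 + 17801) + 2)*((5 - 1) - 33483) = (35482 + 2)*(4 - 33483) = 35484*(-33479) = -1187968836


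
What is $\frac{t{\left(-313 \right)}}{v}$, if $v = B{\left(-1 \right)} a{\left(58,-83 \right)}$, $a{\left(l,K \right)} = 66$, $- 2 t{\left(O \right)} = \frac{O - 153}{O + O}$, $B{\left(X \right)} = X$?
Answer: $\frac{233}{41316} \approx 0.0056395$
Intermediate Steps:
$t{\left(O \right)} = - \frac{-153 + O}{4 O}$ ($t{\left(O \right)} = - \frac{\left(O - 153\right) \frac{1}{O + O}}{2} = - \frac{\left(-153 + O\right) \frac{1}{2 O}}{2} = - \frac{\frac{1}{2} \frac{1}{O} \left(-153 + O\right)}{2} = - \frac{-153 + O}{4 O}$)
$v = -66$ ($v = \left(-1\right) 66 = -66$)
$\frac{t{\left(-313 \right)}}{v} = \frac{\frac{1}{4} \frac{1}{-313} \left(153 - -313\right)}{-66} = \frac{1}{4} \left(- \frac{1}{313}\right) \left(153 + 313\right) \left(- \frac{1}{66}\right) = \frac{1}{4} \left(- \frac{1}{313}\right) 466 \left(- \frac{1}{66}\right) = \left(- \frac{233}{626}\right) \left(- \frac{1}{66}\right) = \frac{233}{41316}$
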